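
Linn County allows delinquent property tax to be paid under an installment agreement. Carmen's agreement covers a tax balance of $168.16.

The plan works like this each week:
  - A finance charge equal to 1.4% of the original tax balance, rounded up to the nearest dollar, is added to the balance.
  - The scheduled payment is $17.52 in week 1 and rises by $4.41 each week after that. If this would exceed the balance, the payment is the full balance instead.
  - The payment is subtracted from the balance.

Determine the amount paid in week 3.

Week 1: opening $168.16; interest $3.00 → $171.16; payment $17.52; balance $153.64
Week 2: opening $153.64; interest $3.00 → $156.64; payment $21.93; balance $134.71
Week 3: opening $134.71; interest $3.00 → $137.71; payment $26.34; balance $111.37

$26.34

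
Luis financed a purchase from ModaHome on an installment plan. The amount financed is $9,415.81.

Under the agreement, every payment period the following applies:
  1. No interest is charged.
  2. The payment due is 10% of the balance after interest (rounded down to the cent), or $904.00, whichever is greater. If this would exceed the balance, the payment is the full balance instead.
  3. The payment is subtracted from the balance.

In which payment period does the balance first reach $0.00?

11

Payment period 1: $9,415.81 − $941.58 → $8,474.23
Payment period 2: $8,474.23 − $904.00 → $7,570.23
Payment period 3: $7,570.23 − $904.00 → $6,666.23
Payment period 4: $6,666.23 − $904.00 → $5,762.23
Payment period 5: $5,762.23 − $904.00 → $4,858.23
Payment period 6: $4,858.23 − $904.00 → $3,954.23
Payment period 7: $3,954.23 − $904.00 → $3,050.23
Payment period 8: $3,050.23 − $904.00 → $2,146.23
Payment period 9: $2,146.23 − $904.00 → $1,242.23
Payment period 10: $1,242.23 − $904.00 → $338.23
Payment period 11: $338.23 − $338.23 → $0.00
Balance reaches $0.00 in payment period 11.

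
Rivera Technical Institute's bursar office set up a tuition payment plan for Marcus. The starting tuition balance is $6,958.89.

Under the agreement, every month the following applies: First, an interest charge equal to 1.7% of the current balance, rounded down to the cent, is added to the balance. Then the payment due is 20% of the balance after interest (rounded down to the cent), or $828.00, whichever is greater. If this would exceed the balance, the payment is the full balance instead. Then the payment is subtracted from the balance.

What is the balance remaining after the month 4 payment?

$2,983.47

Month 1: opening $6,958.89; interest $118.30 → $7,077.19; payment $1,415.43; balance $5,661.76
Month 2: opening $5,661.76; interest $96.24 → $5,758.00; payment $1,151.60; balance $4,606.40
Month 3: opening $4,606.40; interest $78.30 → $4,684.70; payment $936.94; balance $3,747.76
Month 4: opening $3,747.76; interest $63.71 → $3,811.47; payment $828.00; balance $2,983.47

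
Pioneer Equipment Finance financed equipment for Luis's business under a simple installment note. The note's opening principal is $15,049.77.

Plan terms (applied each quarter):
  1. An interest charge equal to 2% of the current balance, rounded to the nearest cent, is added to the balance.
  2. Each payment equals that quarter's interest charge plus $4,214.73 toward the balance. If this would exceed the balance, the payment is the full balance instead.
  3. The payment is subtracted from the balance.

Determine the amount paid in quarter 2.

$4,431.43

Quarter 1: opening $15,049.77; interest $301.00 → $15,350.77; payment $4,515.73; balance $10,835.04
Quarter 2: opening $10,835.04; interest $216.70 → $11,051.74; payment $4,431.43; balance $6,620.31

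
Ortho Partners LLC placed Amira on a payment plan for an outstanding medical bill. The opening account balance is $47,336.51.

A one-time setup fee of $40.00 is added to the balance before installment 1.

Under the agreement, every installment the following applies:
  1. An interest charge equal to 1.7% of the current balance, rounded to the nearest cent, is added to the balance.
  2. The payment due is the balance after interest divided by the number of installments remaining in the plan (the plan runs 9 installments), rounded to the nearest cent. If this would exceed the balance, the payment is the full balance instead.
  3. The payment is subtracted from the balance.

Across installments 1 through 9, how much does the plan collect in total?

Installment 1: $47,376.51 +$805.40 interest = $48,181.91; pay $5,353.55 → $42,828.36
Installment 2: $42,828.36 +$728.08 interest = $43,556.44; pay $5,444.56 → $38,111.88
Installment 3: $38,111.88 +$647.90 interest = $38,759.78; pay $5,537.11 → $33,222.67
Installment 4: $33,222.67 +$564.79 interest = $33,787.46; pay $5,631.24 → $28,156.22
Installment 5: $28,156.22 +$478.66 interest = $28,634.88; pay $5,726.98 → $22,907.90
Installment 6: $22,907.90 +$389.43 interest = $23,297.33; pay $5,824.33 → $17,473.00
Installment 7: $17,473.00 +$297.04 interest = $17,770.04; pay $5,923.35 → $11,846.69
Installment 8: $11,846.69 +$201.39 interest = $12,048.08; pay $6,024.04 → $6,024.04
Installment 9: $6,024.04 +$102.41 interest = $6,126.45; pay $6,126.45 → $0.00
Total paid: $51,591.61

$51,591.61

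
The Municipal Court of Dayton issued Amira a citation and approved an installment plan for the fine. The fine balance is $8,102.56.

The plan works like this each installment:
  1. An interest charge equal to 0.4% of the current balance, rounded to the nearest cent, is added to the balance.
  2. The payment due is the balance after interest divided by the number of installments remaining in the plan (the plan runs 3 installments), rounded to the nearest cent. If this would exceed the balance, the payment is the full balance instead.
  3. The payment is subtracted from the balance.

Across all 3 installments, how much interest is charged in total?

$64.99

Installment 1: $8,102.56 +$32.41 interest = $8,134.97; pay $2,711.66 → $5,423.31
Installment 2: $5,423.31 +$21.69 interest = $5,445.00; pay $2,722.50 → $2,722.50
Installment 3: $2,722.50 +$10.89 interest = $2,733.39; pay $2,733.39 → $0.00
Total interest: $32.41 + $21.69 + $10.89 = $64.99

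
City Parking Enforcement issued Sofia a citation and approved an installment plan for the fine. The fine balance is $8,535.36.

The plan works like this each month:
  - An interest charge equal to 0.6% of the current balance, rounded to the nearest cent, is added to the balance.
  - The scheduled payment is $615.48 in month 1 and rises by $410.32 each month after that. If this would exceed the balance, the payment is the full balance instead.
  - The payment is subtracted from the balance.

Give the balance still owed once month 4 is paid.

Month 1: $8,535.36 +$51.21 interest = $8,586.57; pay $615.48 → $7,971.09
Month 2: $7,971.09 +$47.83 interest = $8,018.92; pay $1,025.80 → $6,993.12
Month 3: $6,993.12 +$41.96 interest = $7,035.08; pay $1,436.12 → $5,598.96
Month 4: $5,598.96 +$33.59 interest = $5,632.55; pay $1,846.44 → $3,786.11

$3,786.11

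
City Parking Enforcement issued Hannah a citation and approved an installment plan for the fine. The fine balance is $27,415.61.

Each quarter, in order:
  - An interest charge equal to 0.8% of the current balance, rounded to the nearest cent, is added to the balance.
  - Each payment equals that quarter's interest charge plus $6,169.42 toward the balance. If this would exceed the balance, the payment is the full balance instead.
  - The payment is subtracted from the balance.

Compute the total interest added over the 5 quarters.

Quarter 1: opening $27,415.61; interest $219.32 → $27,634.93; payment $6,388.74; balance $21,246.19
Quarter 2: opening $21,246.19; interest $169.97 → $21,416.16; payment $6,339.39; balance $15,076.77
Quarter 3: opening $15,076.77; interest $120.61 → $15,197.38; payment $6,290.03; balance $8,907.35
Quarter 4: opening $8,907.35; interest $71.26 → $8,978.61; payment $6,240.68; balance $2,737.93
Quarter 5: opening $2,737.93; interest $21.90 → $2,759.83; payment $2,759.83; balance $0.00
Total interest: $219.32 + $169.97 + $120.61 + $71.26 + $21.90 = $603.06

$603.06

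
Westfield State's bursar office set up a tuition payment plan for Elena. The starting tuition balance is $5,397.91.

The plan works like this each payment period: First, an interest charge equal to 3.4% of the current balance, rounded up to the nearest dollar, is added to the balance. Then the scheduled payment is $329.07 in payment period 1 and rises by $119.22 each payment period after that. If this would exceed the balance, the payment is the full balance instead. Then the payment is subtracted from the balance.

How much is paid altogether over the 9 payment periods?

# | Opening | Interest | Payment | End bal
1 | $5,397.91 | $184.00 | $329.07 | $5,252.84
2 | $5,252.84 | $179.00 | $448.29 | $4,983.55
3 | $4,983.55 | $170.00 | $567.51 | $4,586.04
4 | $4,586.04 | $156.00 | $686.73 | $4,055.31
5 | $4,055.31 | $138.00 | $805.95 | $3,387.36
6 | $3,387.36 | $116.00 | $925.17 | $2,578.19
7 | $2,578.19 | $88.00 | $1,044.39 | $1,621.80
8 | $1,621.80 | $56.00 | $1,163.61 | $514.19
9 | $514.19 | $18.00 | $532.19 | $0.00
Total paid: $6,502.91

$6,502.91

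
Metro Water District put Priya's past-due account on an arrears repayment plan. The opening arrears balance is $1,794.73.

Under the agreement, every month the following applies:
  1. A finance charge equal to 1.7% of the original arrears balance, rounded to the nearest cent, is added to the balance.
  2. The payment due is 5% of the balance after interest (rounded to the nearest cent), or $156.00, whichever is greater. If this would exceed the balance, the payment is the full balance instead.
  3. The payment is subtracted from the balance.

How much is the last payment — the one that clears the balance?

$68.38

Month 1: $1,794.73 +$30.51 interest = $1,825.24; pay $156.00 → $1,669.24
Month 2: $1,669.24 +$30.51 interest = $1,699.75; pay $156.00 → $1,543.75
Month 3: $1,543.75 +$30.51 interest = $1,574.26; pay $156.00 → $1,418.26
Month 4: $1,418.26 +$30.51 interest = $1,448.77; pay $156.00 → $1,292.77
Month 5: $1,292.77 +$30.51 interest = $1,323.28; pay $156.00 → $1,167.28
Month 6: $1,167.28 +$30.51 interest = $1,197.79; pay $156.00 → $1,041.79
Month 7: $1,041.79 +$30.51 interest = $1,072.30; pay $156.00 → $916.30
Month 8: $916.30 +$30.51 interest = $946.81; pay $156.00 → $790.81
Month 9: $790.81 +$30.51 interest = $821.32; pay $156.00 → $665.32
Month 10: $665.32 +$30.51 interest = $695.83; pay $156.00 → $539.83
Month 11: $539.83 +$30.51 interest = $570.34; pay $156.00 → $414.34
Month 12: $414.34 +$30.51 interest = $444.85; pay $156.00 → $288.85
Month 13: $288.85 +$30.51 interest = $319.36; pay $156.00 → $163.36
Month 14: $163.36 +$30.51 interest = $193.87; pay $156.00 → $37.87
Month 15: $37.87 +$30.51 interest = $68.38; pay $68.38 → $0.00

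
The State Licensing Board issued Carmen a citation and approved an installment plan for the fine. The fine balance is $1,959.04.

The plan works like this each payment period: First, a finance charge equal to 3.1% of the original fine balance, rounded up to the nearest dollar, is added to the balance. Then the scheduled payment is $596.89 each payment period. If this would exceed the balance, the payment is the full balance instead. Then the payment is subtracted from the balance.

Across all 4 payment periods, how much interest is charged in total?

$244.00

Payment period 1: opening $1,959.04; interest $61.00 → $2,020.04; payment $596.89; balance $1,423.15
Payment period 2: opening $1,423.15; interest $61.00 → $1,484.15; payment $596.89; balance $887.26
Payment period 3: opening $887.26; interest $61.00 → $948.26; payment $596.89; balance $351.37
Payment period 4: opening $351.37; interest $61.00 → $412.37; payment $412.37; balance $0.00
Total interest: $61.00 + $61.00 + $61.00 + $61.00 = $244.00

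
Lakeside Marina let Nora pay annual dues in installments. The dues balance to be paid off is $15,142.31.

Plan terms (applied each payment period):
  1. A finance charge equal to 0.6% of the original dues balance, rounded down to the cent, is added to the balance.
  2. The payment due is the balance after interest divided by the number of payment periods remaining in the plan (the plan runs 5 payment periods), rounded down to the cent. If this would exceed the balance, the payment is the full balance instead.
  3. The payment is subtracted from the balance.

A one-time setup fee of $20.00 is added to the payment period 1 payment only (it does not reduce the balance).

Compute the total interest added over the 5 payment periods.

$454.25

Payment period 1: opening $15,142.31; interest $90.85 → $15,233.16; payment $3,046.63 (+ $20.00 fee); balance $12,186.53
Payment period 2: opening $12,186.53; interest $90.85 → $12,277.38; payment $3,069.34; balance $9,208.04
Payment period 3: opening $9,208.04; interest $90.85 → $9,298.89; payment $3,099.63; balance $6,199.26
Payment period 4: opening $6,199.26; interest $90.85 → $6,290.11; payment $3,145.05; balance $3,145.06
Payment period 5: opening $3,145.06; interest $90.85 → $3,235.91; payment $3,235.91; balance $0.00
Total interest: $90.85 + $90.85 + $90.85 + $90.85 + $90.85 = $454.25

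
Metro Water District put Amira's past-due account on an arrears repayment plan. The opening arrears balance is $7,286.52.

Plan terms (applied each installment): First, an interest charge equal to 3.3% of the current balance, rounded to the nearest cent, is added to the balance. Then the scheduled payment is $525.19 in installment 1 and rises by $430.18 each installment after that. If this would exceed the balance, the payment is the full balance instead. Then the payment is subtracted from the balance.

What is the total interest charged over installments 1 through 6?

$1,004.40

Installment 1: $7,286.52 +$240.46 interest = $7,526.98; pay $525.19 → $7,001.79
Installment 2: $7,001.79 +$231.06 interest = $7,232.85; pay $955.37 → $6,277.48
Installment 3: $6,277.48 +$207.16 interest = $6,484.64; pay $1,385.55 → $5,099.09
Installment 4: $5,099.09 +$168.27 interest = $5,267.36; pay $1,815.73 → $3,451.63
Installment 5: $3,451.63 +$113.90 interest = $3,565.53; pay $2,245.91 → $1,319.62
Installment 6: $1,319.62 +$43.55 interest = $1,363.17; pay $1,363.17 → $0.00
Total interest: $240.46 + $231.06 + $207.16 + $168.27 + $113.90 + $43.55 = $1,004.40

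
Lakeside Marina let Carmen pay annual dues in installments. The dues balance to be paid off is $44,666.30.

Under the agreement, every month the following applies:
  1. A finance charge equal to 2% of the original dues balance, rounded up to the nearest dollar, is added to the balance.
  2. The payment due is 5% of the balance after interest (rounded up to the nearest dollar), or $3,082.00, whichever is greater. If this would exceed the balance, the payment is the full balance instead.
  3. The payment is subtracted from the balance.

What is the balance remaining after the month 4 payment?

$35,914.30

Month 1: opening $44,666.30; interest $894.00 → $45,560.30; payment $3,082.00; balance $42,478.30
Month 2: opening $42,478.30; interest $894.00 → $43,372.30; payment $3,082.00; balance $40,290.30
Month 3: opening $40,290.30; interest $894.00 → $41,184.30; payment $3,082.00; balance $38,102.30
Month 4: opening $38,102.30; interest $894.00 → $38,996.30; payment $3,082.00; balance $35,914.30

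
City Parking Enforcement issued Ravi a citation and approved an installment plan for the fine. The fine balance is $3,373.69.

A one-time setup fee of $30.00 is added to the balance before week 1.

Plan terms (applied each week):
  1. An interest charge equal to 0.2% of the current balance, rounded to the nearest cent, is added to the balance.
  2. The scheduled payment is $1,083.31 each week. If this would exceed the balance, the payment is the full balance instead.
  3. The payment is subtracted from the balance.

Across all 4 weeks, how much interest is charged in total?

Week 1: opening $3,403.69; interest $6.81 → $3,410.50; payment $1,083.31; balance $2,327.19
Week 2: opening $2,327.19; interest $4.65 → $2,331.84; payment $1,083.31; balance $1,248.53
Week 3: opening $1,248.53; interest $2.50 → $1,251.03; payment $1,083.31; balance $167.72
Week 4: opening $167.72; interest $0.34 → $168.06; payment $168.06; balance $0.00
Total interest: $6.81 + $4.65 + $2.50 + $0.34 = $14.30

$14.30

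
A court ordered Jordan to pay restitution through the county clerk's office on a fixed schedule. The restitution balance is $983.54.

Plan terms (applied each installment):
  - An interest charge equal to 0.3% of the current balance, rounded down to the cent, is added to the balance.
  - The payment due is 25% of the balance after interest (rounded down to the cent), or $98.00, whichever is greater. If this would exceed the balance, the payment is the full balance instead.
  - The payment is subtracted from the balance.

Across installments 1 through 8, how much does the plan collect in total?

$993.62

# | Opening | Interest | Payment | End bal
1 | $983.54 | $2.95 | $246.62 | $739.87
2 | $739.87 | $2.21 | $185.52 | $556.56
3 | $556.56 | $1.66 | $139.55 | $418.67
4 | $418.67 | $1.25 | $104.98 | $314.94
5 | $314.94 | $0.94 | $98.00 | $217.88
6 | $217.88 | $0.65 | $98.00 | $120.53
7 | $120.53 | $0.36 | $98.00 | $22.89
8 | $22.89 | $0.06 | $22.95 | $0.00
Total paid: $993.62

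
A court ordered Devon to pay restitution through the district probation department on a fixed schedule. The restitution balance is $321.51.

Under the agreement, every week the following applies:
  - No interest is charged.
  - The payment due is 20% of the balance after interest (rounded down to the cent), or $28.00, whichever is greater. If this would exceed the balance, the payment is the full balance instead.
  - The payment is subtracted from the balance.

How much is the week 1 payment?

# | Opening | Payment | End bal
1 | $321.51 | $64.30 | $257.21

$64.30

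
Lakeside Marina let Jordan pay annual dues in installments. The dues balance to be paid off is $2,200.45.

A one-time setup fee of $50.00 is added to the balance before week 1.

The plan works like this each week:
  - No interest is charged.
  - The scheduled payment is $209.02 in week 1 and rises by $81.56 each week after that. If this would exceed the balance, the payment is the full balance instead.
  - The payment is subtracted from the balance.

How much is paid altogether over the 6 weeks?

Week 1: $2,250.45 − $209.02 → $2,041.43
Week 2: $2,041.43 − $290.58 → $1,750.85
Week 3: $1,750.85 − $372.14 → $1,378.71
Week 4: $1,378.71 − $453.70 → $925.01
Week 5: $925.01 − $535.26 → $389.75
Week 6: $389.75 − $389.75 → $0.00
Total paid: $2,250.45

$2,250.45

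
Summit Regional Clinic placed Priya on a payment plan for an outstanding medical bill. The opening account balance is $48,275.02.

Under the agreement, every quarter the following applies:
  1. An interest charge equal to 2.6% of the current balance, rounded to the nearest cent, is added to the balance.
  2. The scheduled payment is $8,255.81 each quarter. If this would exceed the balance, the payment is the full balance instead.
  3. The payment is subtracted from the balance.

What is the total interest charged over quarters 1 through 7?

$4,793.67

# | Opening | Interest | Payment | End bal
1 | $48,275.02 | $1,255.15 | $8,255.81 | $41,274.36
2 | $41,274.36 | $1,073.13 | $8,255.81 | $34,091.68
3 | $34,091.68 | $886.38 | $8,255.81 | $26,722.25
4 | $26,722.25 | $694.78 | $8,255.81 | $19,161.22
5 | $19,161.22 | $498.19 | $8,255.81 | $11,403.60
6 | $11,403.60 | $296.49 | $8,255.81 | $3,444.28
7 | $3,444.28 | $89.55 | $3,533.83 | $0.00
Total interest: $1,255.15 + $1,073.13 + $886.38 + $694.78 + $498.19 + $296.49 + $89.55 = $4,793.67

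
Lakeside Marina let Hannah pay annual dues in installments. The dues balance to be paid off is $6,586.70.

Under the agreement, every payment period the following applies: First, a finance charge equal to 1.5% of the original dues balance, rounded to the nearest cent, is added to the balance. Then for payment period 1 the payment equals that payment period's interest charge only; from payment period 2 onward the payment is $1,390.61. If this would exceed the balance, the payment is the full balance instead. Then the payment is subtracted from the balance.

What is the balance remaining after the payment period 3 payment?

Payment period 1: $6,586.70 +$98.80 interest = $6,685.50; pay $98.80 → $6,586.70
Payment period 2: $6,586.70 +$98.80 interest = $6,685.50; pay $1,390.61 → $5,294.89
Payment period 3: $5,294.89 +$98.80 interest = $5,393.69; pay $1,390.61 → $4,003.08

$4,003.08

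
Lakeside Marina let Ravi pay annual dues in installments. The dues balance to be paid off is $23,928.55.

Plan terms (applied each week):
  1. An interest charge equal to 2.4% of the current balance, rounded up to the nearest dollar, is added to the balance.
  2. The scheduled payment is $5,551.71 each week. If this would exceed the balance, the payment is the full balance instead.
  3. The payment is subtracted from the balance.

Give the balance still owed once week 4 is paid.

$3,292.71

Week 1: opening $23,928.55; interest $575.00 → $24,503.55; payment $5,551.71; balance $18,951.84
Week 2: opening $18,951.84; interest $455.00 → $19,406.84; payment $5,551.71; balance $13,855.13
Week 3: opening $13,855.13; interest $333.00 → $14,188.13; payment $5,551.71; balance $8,636.42
Week 4: opening $8,636.42; interest $208.00 → $8,844.42; payment $5,551.71; balance $3,292.71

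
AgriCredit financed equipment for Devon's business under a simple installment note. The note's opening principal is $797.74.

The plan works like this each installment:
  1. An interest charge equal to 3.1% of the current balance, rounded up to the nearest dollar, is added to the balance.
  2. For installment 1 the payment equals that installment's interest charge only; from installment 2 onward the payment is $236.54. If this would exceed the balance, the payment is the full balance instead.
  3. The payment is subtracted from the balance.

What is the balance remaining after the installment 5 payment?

Installment 1: opening $797.74; interest $25.00 → $822.74; payment $25.00; balance $797.74
Installment 2: opening $797.74; interest $25.00 → $822.74; payment $236.54; balance $586.20
Installment 3: opening $586.20; interest $19.00 → $605.20; payment $236.54; balance $368.66
Installment 4: opening $368.66; interest $12.00 → $380.66; payment $236.54; balance $144.12
Installment 5: opening $144.12; interest $5.00 → $149.12; payment $149.12; balance $0.00

$0.00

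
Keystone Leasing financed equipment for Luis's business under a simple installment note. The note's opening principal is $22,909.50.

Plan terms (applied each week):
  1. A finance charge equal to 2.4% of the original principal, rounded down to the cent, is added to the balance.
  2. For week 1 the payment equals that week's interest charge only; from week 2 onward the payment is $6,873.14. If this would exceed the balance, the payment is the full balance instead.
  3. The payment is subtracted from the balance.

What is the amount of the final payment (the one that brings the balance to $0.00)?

Week 1: opening $22,909.50; interest $549.82 → $23,459.32; payment $549.82; balance $22,909.50
Week 2: opening $22,909.50; interest $549.82 → $23,459.32; payment $6,873.14; balance $16,586.18
Week 3: opening $16,586.18; interest $549.82 → $17,136.00; payment $6,873.14; balance $10,262.86
Week 4: opening $10,262.86; interest $549.82 → $10,812.68; payment $6,873.14; balance $3,939.54
Week 5: opening $3,939.54; interest $549.82 → $4,489.36; payment $4,489.36; balance $0.00

$4,489.36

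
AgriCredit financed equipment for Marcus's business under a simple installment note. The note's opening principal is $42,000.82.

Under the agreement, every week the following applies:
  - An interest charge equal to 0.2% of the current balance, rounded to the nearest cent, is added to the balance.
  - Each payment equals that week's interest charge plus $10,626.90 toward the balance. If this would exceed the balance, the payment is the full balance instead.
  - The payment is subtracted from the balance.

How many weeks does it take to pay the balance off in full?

Week 1: $42,000.82 +$84.00 interest = $42,084.82; pay $10,710.90 → $31,373.92
Week 2: $31,373.92 +$62.75 interest = $31,436.67; pay $10,689.65 → $20,747.02
Week 3: $20,747.02 +$41.49 interest = $20,788.51; pay $10,668.39 → $10,120.12
Week 4: $10,120.12 +$20.24 interest = $10,140.36; pay $10,140.36 → $0.00
Balance reaches $0.00 in week 4.

4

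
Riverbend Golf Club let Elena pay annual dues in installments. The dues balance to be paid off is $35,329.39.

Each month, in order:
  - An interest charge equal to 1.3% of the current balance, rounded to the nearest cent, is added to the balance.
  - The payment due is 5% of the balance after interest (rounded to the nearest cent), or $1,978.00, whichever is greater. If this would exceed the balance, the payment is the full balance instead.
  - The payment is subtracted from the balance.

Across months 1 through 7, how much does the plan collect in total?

Month 1: $35,329.39 +$459.28 interest = $35,788.67; pay $1,978.00 → $33,810.67
Month 2: $33,810.67 +$439.54 interest = $34,250.21; pay $1,978.00 → $32,272.21
Month 3: $32,272.21 +$419.54 interest = $32,691.75; pay $1,978.00 → $30,713.75
Month 4: $30,713.75 +$399.28 interest = $31,113.03; pay $1,978.00 → $29,135.03
Month 5: $29,135.03 +$378.76 interest = $29,513.79; pay $1,978.00 → $27,535.79
Month 6: $27,535.79 +$357.97 interest = $27,893.76; pay $1,978.00 → $25,915.76
Month 7: $25,915.76 +$336.90 interest = $26,252.66; pay $1,978.00 → $24,274.66
Total paid: $13,846.00

$13,846.00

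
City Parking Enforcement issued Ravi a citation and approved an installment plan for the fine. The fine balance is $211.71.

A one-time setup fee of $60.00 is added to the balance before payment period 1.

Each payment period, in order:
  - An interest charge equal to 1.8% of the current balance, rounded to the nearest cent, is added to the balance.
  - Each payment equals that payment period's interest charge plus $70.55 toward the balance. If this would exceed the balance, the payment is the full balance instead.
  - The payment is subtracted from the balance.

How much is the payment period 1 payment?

$75.44

Payment period 1: opening $271.71; interest $4.89 → $276.60; payment $75.44; balance $201.16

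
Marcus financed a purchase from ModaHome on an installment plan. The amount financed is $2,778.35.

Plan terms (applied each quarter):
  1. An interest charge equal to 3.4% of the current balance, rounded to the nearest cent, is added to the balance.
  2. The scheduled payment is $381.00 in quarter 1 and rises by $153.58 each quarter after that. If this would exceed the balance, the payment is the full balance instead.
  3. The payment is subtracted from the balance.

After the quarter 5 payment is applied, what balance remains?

$0.00

Quarter 1: opening $2,778.35; interest $94.46 → $2,872.81; payment $381.00; balance $2,491.81
Quarter 2: opening $2,491.81; interest $84.72 → $2,576.53; payment $534.58; balance $2,041.95
Quarter 3: opening $2,041.95; interest $69.43 → $2,111.38; payment $688.16; balance $1,423.22
Quarter 4: opening $1,423.22; interest $48.39 → $1,471.61; payment $841.74; balance $629.87
Quarter 5: opening $629.87; interest $21.42 → $651.29; payment $651.29; balance $0.00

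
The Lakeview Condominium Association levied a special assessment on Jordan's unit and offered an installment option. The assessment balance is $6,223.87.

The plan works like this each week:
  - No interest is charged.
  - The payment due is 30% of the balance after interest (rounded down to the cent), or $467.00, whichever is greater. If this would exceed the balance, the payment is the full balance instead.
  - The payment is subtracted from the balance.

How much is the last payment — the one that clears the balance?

$93.36

Week 1: opening $6,223.87; payment $1,867.16; balance $4,356.71
Week 2: opening $4,356.71; payment $1,307.01; balance $3,049.70
Week 3: opening $3,049.70; payment $914.91; balance $2,134.79
Week 4: opening $2,134.79; payment $640.43; balance $1,494.36
Week 5: opening $1,494.36; payment $467.00; balance $1,027.36
Week 6: opening $1,027.36; payment $467.00; balance $560.36
Week 7: opening $560.36; payment $467.00; balance $93.36
Week 8: opening $93.36; payment $93.36; balance $0.00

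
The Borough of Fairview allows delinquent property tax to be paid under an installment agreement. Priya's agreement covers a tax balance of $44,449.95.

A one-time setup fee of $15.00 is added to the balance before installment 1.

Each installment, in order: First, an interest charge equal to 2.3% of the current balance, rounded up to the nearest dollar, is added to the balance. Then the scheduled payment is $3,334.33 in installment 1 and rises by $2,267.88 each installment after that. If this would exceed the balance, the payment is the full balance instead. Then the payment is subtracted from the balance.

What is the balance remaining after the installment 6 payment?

$0.00

# | Opening | Interest | Payment | End bal
1 | $44,464.95 | $1,023.00 | $3,334.33 | $42,153.62
2 | $42,153.62 | $970.00 | $5,602.21 | $37,521.41
3 | $37,521.41 | $863.00 | $7,870.09 | $30,514.32
4 | $30,514.32 | $702.00 | $10,137.97 | $21,078.35
5 | $21,078.35 | $485.00 | $12,405.85 | $9,157.50
6 | $9,157.50 | $211.00 | $9,368.50 | $0.00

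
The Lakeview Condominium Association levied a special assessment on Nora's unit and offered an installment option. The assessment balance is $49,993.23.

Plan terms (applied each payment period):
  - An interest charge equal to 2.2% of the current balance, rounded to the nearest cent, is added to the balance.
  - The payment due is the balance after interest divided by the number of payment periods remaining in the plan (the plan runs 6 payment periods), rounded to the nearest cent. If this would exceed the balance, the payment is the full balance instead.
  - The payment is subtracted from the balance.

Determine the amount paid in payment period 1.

$8,515.51

Payment period 1: opening $49,993.23; interest $1,099.85 → $51,093.08; payment $8,515.51; balance $42,577.57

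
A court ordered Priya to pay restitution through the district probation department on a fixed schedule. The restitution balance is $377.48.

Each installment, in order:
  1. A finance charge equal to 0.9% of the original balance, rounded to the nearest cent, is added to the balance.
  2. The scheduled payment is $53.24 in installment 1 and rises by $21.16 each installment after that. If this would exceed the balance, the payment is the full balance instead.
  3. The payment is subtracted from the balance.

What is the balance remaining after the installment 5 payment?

Installment 1: opening $377.48; interest $3.40 → $380.88; payment $53.24; balance $327.64
Installment 2: opening $327.64; interest $3.40 → $331.04; payment $74.40; balance $256.64
Installment 3: opening $256.64; interest $3.40 → $260.04; payment $95.56; balance $164.48
Installment 4: opening $164.48; interest $3.40 → $167.88; payment $116.72; balance $51.16
Installment 5: opening $51.16; interest $3.40 → $54.56; payment $54.56; balance $0.00

$0.00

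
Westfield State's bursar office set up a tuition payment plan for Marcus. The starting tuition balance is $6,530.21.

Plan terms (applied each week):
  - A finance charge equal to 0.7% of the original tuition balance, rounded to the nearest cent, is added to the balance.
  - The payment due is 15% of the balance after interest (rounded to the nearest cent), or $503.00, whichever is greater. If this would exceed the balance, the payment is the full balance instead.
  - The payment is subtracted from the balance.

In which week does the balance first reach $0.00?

12

Week 1: $6,530.21 +$45.71 interest = $6,575.92; pay $986.39 → $5,589.53
Week 2: $5,589.53 +$45.71 interest = $5,635.24; pay $845.29 → $4,789.95
Week 3: $4,789.95 +$45.71 interest = $4,835.66; pay $725.35 → $4,110.31
Week 4: $4,110.31 +$45.71 interest = $4,156.02; pay $623.40 → $3,532.62
Week 5: $3,532.62 +$45.71 interest = $3,578.33; pay $536.75 → $3,041.58
Week 6: $3,041.58 +$45.71 interest = $3,087.29; pay $503.00 → $2,584.29
Week 7: $2,584.29 +$45.71 interest = $2,630.00; pay $503.00 → $2,127.00
Week 8: $2,127.00 +$45.71 interest = $2,172.71; pay $503.00 → $1,669.71
Week 9: $1,669.71 +$45.71 interest = $1,715.42; pay $503.00 → $1,212.42
Week 10: $1,212.42 +$45.71 interest = $1,258.13; pay $503.00 → $755.13
Week 11: $755.13 +$45.71 interest = $800.84; pay $503.00 → $297.84
Week 12: $297.84 +$45.71 interest = $343.55; pay $343.55 → $0.00
Balance reaches $0.00 in week 12.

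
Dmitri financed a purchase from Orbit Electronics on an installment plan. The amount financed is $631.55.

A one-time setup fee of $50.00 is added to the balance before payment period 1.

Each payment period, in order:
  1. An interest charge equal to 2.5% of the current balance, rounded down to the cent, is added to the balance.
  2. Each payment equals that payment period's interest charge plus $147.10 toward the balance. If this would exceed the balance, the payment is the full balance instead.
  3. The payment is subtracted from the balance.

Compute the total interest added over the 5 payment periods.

# | Opening | Interest | Payment | End bal
1 | $681.55 | $17.03 | $164.13 | $534.45
2 | $534.45 | $13.36 | $160.46 | $387.35
3 | $387.35 | $9.68 | $156.78 | $240.25
4 | $240.25 | $6.00 | $153.10 | $93.15
5 | $93.15 | $2.32 | $95.47 | $0.00
Total interest: $17.03 + $13.36 + $9.68 + $6.00 + $2.32 = $48.39

$48.39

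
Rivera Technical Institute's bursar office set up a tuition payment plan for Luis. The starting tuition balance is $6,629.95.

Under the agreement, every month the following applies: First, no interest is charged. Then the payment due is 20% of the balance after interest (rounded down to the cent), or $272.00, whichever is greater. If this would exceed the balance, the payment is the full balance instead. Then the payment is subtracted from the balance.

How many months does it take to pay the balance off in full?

13

Month 1: opening $6,629.95; payment $1,325.99; balance $5,303.96
Month 2: opening $5,303.96; payment $1,060.79; balance $4,243.17
Month 3: opening $4,243.17; payment $848.63; balance $3,394.54
Month 4: opening $3,394.54; payment $678.90; balance $2,715.64
Month 5: opening $2,715.64; payment $543.12; balance $2,172.52
Month 6: opening $2,172.52; payment $434.50; balance $1,738.02
Month 7: opening $1,738.02; payment $347.60; balance $1,390.42
Month 8: opening $1,390.42; payment $278.08; balance $1,112.34
Month 9: opening $1,112.34; payment $272.00; balance $840.34
Month 10: opening $840.34; payment $272.00; balance $568.34
Month 11: opening $568.34; payment $272.00; balance $296.34
Month 12: opening $296.34; payment $272.00; balance $24.34
Month 13: opening $24.34; payment $24.34; balance $0.00
Balance reaches $0.00 in month 13.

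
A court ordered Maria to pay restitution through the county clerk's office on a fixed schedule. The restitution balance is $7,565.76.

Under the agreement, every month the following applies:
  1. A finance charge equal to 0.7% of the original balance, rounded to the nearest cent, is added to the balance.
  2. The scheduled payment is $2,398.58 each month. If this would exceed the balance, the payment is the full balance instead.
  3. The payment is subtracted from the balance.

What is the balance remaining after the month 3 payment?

$528.90

Month 1: opening $7,565.76; interest $52.96 → $7,618.72; payment $2,398.58; balance $5,220.14
Month 2: opening $5,220.14; interest $52.96 → $5,273.10; payment $2,398.58; balance $2,874.52
Month 3: opening $2,874.52; interest $52.96 → $2,927.48; payment $2,398.58; balance $528.90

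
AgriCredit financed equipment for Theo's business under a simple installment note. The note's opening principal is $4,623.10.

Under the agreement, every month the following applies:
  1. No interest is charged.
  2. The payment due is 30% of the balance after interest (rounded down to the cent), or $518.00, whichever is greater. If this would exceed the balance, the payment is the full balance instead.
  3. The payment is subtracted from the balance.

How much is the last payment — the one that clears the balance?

Month 1: opening $4,623.10; payment $1,386.93; balance $3,236.17
Month 2: opening $3,236.17; payment $970.85; balance $2,265.32
Month 3: opening $2,265.32; payment $679.59; balance $1,585.73
Month 4: opening $1,585.73; payment $518.00; balance $1,067.73
Month 5: opening $1,067.73; payment $518.00; balance $549.73
Month 6: opening $549.73; payment $518.00; balance $31.73
Month 7: opening $31.73; payment $31.73; balance $0.00

$31.73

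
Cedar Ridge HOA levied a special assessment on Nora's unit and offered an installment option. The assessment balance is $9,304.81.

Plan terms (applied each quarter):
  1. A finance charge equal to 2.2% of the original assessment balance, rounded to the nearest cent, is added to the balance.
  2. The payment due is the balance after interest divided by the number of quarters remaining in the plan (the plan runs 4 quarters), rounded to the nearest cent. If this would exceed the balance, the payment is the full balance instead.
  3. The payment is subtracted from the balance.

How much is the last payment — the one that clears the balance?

$2,752.68

Quarter 1: opening $9,304.81; interest $204.71 → $9,509.52; payment $2,377.38; balance $7,132.14
Quarter 2: opening $7,132.14; interest $204.71 → $7,336.85; payment $2,445.62; balance $4,891.23
Quarter 3: opening $4,891.23; interest $204.71 → $5,095.94; payment $2,547.97; balance $2,547.97
Quarter 4: opening $2,547.97; interest $204.71 → $2,752.68; payment $2,752.68; balance $0.00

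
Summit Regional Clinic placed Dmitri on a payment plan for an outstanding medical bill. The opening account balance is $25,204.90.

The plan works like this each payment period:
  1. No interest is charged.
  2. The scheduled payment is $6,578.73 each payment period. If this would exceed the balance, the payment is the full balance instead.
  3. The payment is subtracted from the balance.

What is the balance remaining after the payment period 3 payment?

$5,468.71

Payment period 1: opening $25,204.90; payment $6,578.73; balance $18,626.17
Payment period 2: opening $18,626.17; payment $6,578.73; balance $12,047.44
Payment period 3: opening $12,047.44; payment $6,578.73; balance $5,468.71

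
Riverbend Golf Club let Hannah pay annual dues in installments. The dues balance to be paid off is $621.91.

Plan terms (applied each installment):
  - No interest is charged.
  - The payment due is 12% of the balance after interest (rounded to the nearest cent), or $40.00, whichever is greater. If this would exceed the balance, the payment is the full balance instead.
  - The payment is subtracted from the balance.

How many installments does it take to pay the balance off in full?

14

# | Opening | Payment | End bal
1 | $621.91 | $74.63 | $547.28
2 | $547.28 | $65.67 | $481.61
3 | $481.61 | $57.79 | $423.82
4 | $423.82 | $50.86 | $372.96
5 | $372.96 | $44.76 | $328.20
6 | $328.20 | $40.00 | $288.20
7 | $288.20 | $40.00 | $248.20
8 | $248.20 | $40.00 | $208.20
9 | $208.20 | $40.00 | $168.20
10 | $168.20 | $40.00 | $128.20
11 | $128.20 | $40.00 | $88.20
12 | $88.20 | $40.00 | $48.20
13 | $48.20 | $40.00 | $8.20
14 | $8.20 | $8.20 | $0.00
Balance reaches $0.00 in installment 14.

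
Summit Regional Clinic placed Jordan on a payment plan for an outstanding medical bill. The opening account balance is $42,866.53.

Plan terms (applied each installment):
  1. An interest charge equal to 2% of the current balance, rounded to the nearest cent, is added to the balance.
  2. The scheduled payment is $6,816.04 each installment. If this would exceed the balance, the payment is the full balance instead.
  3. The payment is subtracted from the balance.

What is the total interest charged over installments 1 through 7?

$3,413.55

Installment 1: opening $42,866.53; interest $857.33 → $43,723.86; payment $6,816.04; balance $36,907.82
Installment 2: opening $36,907.82; interest $738.16 → $37,645.98; payment $6,816.04; balance $30,829.94
Installment 3: opening $30,829.94; interest $616.60 → $31,446.54; payment $6,816.04; balance $24,630.50
Installment 4: opening $24,630.50; interest $492.61 → $25,123.11; payment $6,816.04; balance $18,307.07
Installment 5: opening $18,307.07; interest $366.14 → $18,673.21; payment $6,816.04; balance $11,857.17
Installment 6: opening $11,857.17; interest $237.14 → $12,094.31; payment $6,816.04; balance $5,278.27
Installment 7: opening $5,278.27; interest $105.57 → $5,383.84; payment $5,383.84; balance $0.00
Total interest: $857.33 + $738.16 + $616.60 + $492.61 + $366.14 + $237.14 + $105.57 = $3,413.55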